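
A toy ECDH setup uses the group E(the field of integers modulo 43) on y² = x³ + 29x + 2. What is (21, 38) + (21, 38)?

(36, 12)

tangent at (21, 38): λ = (3·21² + 29)/(2·38) ≡ 19/33. 33⁻¹ ≡ 30 (mod 43), so λ ≡ 19·30 ≡ 11.
  x = λ² - 21 - 21 = 121 - 42 ≡ 36; y = λ·(21 - 36) - 38 ≡ 12. → (36, 12)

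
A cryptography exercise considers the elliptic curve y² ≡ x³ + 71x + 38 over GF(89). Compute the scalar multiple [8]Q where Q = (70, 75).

(59, 79)

Double-and-add on 8 = (1000)₂. Start with Q = (70, 75) for the leading 1-bit.
double: tangent at (70, 75): λ = (3·70² + 71)/(2·75) ≡ 86/61. 61⁻¹ ≡ 54 (mod 89), so λ ≡ 86·54 ≡ 16.
  x = λ² - 70 - 70 = 256 - 140 ≡ 27; y = λ·(70 - 27) - 75 ≡ 79. → (27, 79)
double: tangent at (27, 79): λ = (3·27² + 71)/(2·79) ≡ 33/69. 69⁻¹ ≡ 40 (mod 89), so λ ≡ 33·40 ≡ 74.
  x = λ² - 27 - 27 = 5476 - 54 ≡ 82; y = λ·(27 - 82) - 79 ≡ 34. → (82, 34)
double: tangent at (82, 34): λ = (3·82² + 71)/(2·34) ≡ 40/68. 68⁻¹ ≡ 72 (mod 89), so λ ≡ 40·72 ≡ 32.
  x = λ² - 82 - 82 = 1024 - 164 ≡ 59; y = λ·(82 - 59) - 34 ≡ 79. → (59, 79)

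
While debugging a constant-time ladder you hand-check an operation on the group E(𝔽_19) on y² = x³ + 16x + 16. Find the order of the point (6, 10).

2P: tangent at (6, 10): λ = (3·6² + 16)/(2·10) ≡ 10/1. 1⁻¹ ≡ 1 (mod 19), so λ ≡ 10·1 ≡ 10.
  x = λ² - 6 - 6 = 100 - 12 ≡ 12; y = λ·(6 - 12) - 10 ≡ 6. → (12, 6)
3P: (12, 6) + (6, 10). λ = (10 - 6)/(6 - 12) ≡ 4/13 mod 19. 13⁻¹ ≡ 3 (mod 19), so λ ≡ 12.
  x = λ² - 12 - 6 = 144 - 18 ≡ 12; y = λ·(12 - 12) - 6 ≡ 13. → (12, 13)
4P: (12, 13) + (6, 10). λ = (10 - 13)/(6 - 12) ≡ 16/13 mod 19. 13⁻¹ ≡ 3 (mod 19), so λ ≡ 10.
  x = λ² - 12 - 6 = 100 - 18 ≡ 6; y = λ·(12 - 6) - 13 ≡ 9. → (6, 9)
5P: (6, 9) + (6, 10): same x and y₁ ≡ -y₂, so the sum is 𝒪.
5P = 𝒪, so the order is 5.

5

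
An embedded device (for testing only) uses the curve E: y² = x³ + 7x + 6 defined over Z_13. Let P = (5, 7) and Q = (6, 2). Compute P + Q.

(5, 7) + (6, 2). λ = (2 - 7)/(6 - 5) ≡ 8/1 mod 13. 1⁻¹ ≡ 1 (mod 13) since 1·1 = 1 ≡ 1, so λ ≡ 8.
  x = λ² - 5 - 6 = 64 - 11 ≡ 1; y = λ·(5 - 1) - 7 ≡ 12. → (1, 12)

(1, 12)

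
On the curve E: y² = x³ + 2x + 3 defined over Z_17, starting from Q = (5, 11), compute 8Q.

(3, 6)

Repeated addition: build up to 8Q.
2Q: tangent at (5, 11): λ = (3·5² + 2)/(2·11) ≡ 9/5. 5⁻¹ ≡ 7 (mod 17), so λ ≡ 9·7 ≡ 12.
  x = λ² - 5 - 5 = 144 - 10 ≡ 15; y = λ·(5 - 15) - 11 ≡ 5. → (15, 5)
3Q: (15, 5) + (5, 11). λ = (11 - 5)/(5 - 15) ≡ 6/7 mod 17. 7⁻¹ ≡ 5 (mod 17), so λ ≡ 13.
  x = λ² - 15 - 5 = 169 - 20 ≡ 13; y = λ·(15 - 13) - 5 ≡ 4. → (13, 4)
4Q: (13, 4) + (5, 11). λ = (11 - 4)/(5 - 13) ≡ 7/9 mod 17. 9⁻¹ ≡ 2 (mod 17) since 9·2 = 18 ≡ 1, so λ ≡ 14.
  x = λ² - 13 - 5 = 196 - 18 ≡ 8; y = λ·(13 - 8) - 4 ≡ 15. → (8, 15)
5Q: (8, 15) + (5, 11). λ = (11 - 15)/(5 - 8) ≡ 13/14 mod 17. 14⁻¹ ≡ 11 (mod 17) since 14·11 = 154 ≡ 1, so λ ≡ 7.
  x = λ² - 8 - 5 = 49 - 13 ≡ 2; y = λ·(8 - 2) - 15 ≡ 10. → (2, 10)
6Q: (2, 10) + (5, 11). λ = (11 - 10)/(5 - 2) ≡ 1/3 mod 17. 3⁻¹ ≡ 6 (mod 17), so λ ≡ 6.
  x = λ² - 2 - 5 = 36 - 7 ≡ 12; y = λ·(2 - 12) - 10 ≡ 15. → (12, 15)
7Q: (12, 15) + (5, 11). λ = (11 - 15)/(5 - 12) ≡ 13/10 mod 17. 10⁻¹ ≡ 12 (mod 17) since 10·12 = 120 ≡ 1, so λ ≡ 3.
  x = λ² - 12 - 5 = 9 - 17 ≡ 9; y = λ·(12 - 9) - 15 ≡ 11. → (9, 11)
8Q: (9, 11) + (5, 11). λ = (11 - 11)/(5 - 9) ≡ 0/13 mod 17. 13⁻¹ ≡ 4 (mod 17) since 13·4 = 52 ≡ 1, so λ ≡ 0.
  x = λ² - 9 - 5 = 0 - 14 ≡ 3; y = λ·(9 - 3) - 11 ≡ 6. → (3, 6)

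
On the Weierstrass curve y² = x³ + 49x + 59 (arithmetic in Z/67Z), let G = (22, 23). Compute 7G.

Double-and-add on 7 = (111)₂. Start with G = (22, 23) for the leading 1-bit.
double: tangent at (22, 23): λ = (3·22² + 49)/(2·23) ≡ 27/46. 46⁻¹ ≡ 51 (mod 67) since 46·51 = 2346 ≡ 1, so λ ≡ 27·51 ≡ 37.
  x = λ² - 22 - 22 = 1369 - 44 ≡ 52; y = λ·(22 - 52) - 23 ≡ 6. → (52, 6)
add G: (52, 6) + (22, 23). λ = (23 - 6)/(22 - 52) ≡ 17/37 mod 67. 37⁻¹ ≡ 29 (mod 67), so λ ≡ 24.
  x = λ² - 52 - 22 = 576 - 74 ≡ 33; y = λ·(52 - 33) - 6 ≡ 48. → (33, 48)
double: tangent at (33, 48): λ = (3·33² + 49)/(2·48) ≡ 33/29. 29⁻¹ ≡ 37 (mod 67), so λ ≡ 33·37 ≡ 15.
  x = λ² - 33 - 33 = 225 - 66 ≡ 25; y = λ·(33 - 25) - 48 ≡ 5. → (25, 5)
add G: (25, 5) + (22, 23). λ = (23 - 5)/(22 - 25) ≡ 18/64 mod 67. 64⁻¹ ≡ 22 (mod 67), so λ ≡ 61.
  x = λ² - 25 - 22 = 3721 - 47 ≡ 56; y = λ·(25 - 56) - 5 ≡ 47. → (56, 47)

(56, 47)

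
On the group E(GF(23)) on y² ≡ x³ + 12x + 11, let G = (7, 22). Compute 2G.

tangent at (7, 22): λ = (3·7² + 12)/(2·22) ≡ 21/21. 21⁻¹ ≡ 11 (mod 23) since 21·11 = 231 ≡ 1, so λ ≡ 21·11 ≡ 1.
  x = λ² - 7 - 7 = 1 - 14 ≡ 10; y = λ·(7 - 10) - 22 ≡ 21. → (10, 21)

(10, 21)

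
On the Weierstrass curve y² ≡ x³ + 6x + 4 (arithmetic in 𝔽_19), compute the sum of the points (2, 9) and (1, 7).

(1, 12)

(2, 9) + (1, 7). λ = (7 - 9)/(1 - 2) ≡ 17/18 mod 19. 18⁻¹ ≡ 18 (mod 19) since 18·18 = 324 ≡ 1, so λ ≡ 2.
  x = λ² - 2 - 1 = 4 - 3 ≡ 1; y = λ·(2 - 1) - 9 ≡ 12. → (1, 12)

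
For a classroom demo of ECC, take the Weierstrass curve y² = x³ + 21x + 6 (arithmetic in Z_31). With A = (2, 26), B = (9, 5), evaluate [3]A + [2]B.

First 3A:
Repeated addition: build up to 3A.
2A: tangent at (2, 26): λ = (3·2² + 21)/(2·26) ≡ 2/21. 21⁻¹ ≡ 3 (mod 31) since 21·3 = 63 ≡ 1, so λ ≡ 2·3 ≡ 6.
  x = λ² - 2 - 2 = 36 - 4 ≡ 1; y = λ·(2 - 1) - 26 ≡ 11. → (1, 11)
3A: (1, 11) + (2, 26). λ = (26 - 11)/(2 - 1) ≡ 15/1 mod 31. 1⁻¹ ≡ 1 (mod 31) since 1·1 = 1 ≡ 1, so λ ≡ 15.
  x = λ² - 1 - 2 = 225 - 3 ≡ 5; y = λ·(1 - 5) - 11 ≡ 22. → (5, 22)
3A = (5, 22).
Next 2B:
Repeated addition: build up to 2B.
2B: tangent at (9, 5): λ = (3·9² + 21)/(2·5) ≡ 16/10. 10⁻¹ ≡ 28 (mod 31), so λ ≡ 16·28 ≡ 14.
  x = λ² - 9 - 9 = 196 - 18 ≡ 23; y = λ·(9 - 23) - 5 ≡ 16. → (23, 16)
2B = (23, 16).
Finally 3A + 2B:
(5, 22) + (23, 16). λ = (16 - 22)/(23 - 5) ≡ 25/18 mod 31. 18⁻¹ ≡ 19 (mod 31), so λ ≡ 10.
  x = λ² - 5 - 23 = 100 - 28 ≡ 10; y = λ·(5 - 10) - 22 ≡ 21. → (10, 21)

(10, 21)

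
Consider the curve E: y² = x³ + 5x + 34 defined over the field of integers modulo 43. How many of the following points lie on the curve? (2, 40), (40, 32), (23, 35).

(2, 40): 40² ≡ 9, rhs ≡ 9 → on.
(40, 32): 32² ≡ 35, rhs ≡ 35 → on.
(23, 35): 35² ≡ 21, rhs ≡ 18 → off.

2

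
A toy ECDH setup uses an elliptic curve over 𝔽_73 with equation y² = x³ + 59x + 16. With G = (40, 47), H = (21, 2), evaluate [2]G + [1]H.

First 2G:
Repeated addition: build up to 2G.
2G: tangent at (40, 47): λ = (3·40² + 59)/(2·47) ≡ 41/21. 21⁻¹ ≡ 7 (mod 73), so λ ≡ 41·7 ≡ 68.
  x = λ² - 40 - 40 = 4624 - 80 ≡ 18; y = λ·(40 - 18) - 47 ≡ 62. → (18, 62)
2G = (18, 62).
Finally 2G + H:
(18, 62) + (21, 2). λ = (2 - 62)/(21 - 18) ≡ 13/3 mod 73. 3⁻¹ ≡ 49 (mod 73) since 3·49 = 147 ≡ 1, so λ ≡ 53.
  x = λ² - 18 - 21 = 2809 - 39 ≡ 69; y = λ·(18 - 69) - 62 ≡ 9. → (69, 9)

(69, 9)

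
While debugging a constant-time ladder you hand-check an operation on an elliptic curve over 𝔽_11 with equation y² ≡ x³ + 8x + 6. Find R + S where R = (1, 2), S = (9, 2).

(1, 2) + (9, 2). λ = (2 - 2)/(9 - 1) ≡ 0/8 mod 11. 8⁻¹ ≡ 7 (mod 11), so λ ≡ 0.
  x = λ² - 1 - 9 = 0 - 10 ≡ 1; y = λ·(1 - 1) - 2 ≡ 9. → (1, 9)

(1, 9)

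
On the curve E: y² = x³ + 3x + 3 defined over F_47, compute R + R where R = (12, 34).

(31, 29)

tangent at (12, 34): λ = (3·12² + 3)/(2·34) ≡ 12/21. 21⁻¹ ≡ 9 (mod 47), so λ ≡ 12·9 ≡ 14.
  x = λ² - 12 - 12 = 196 - 24 ≡ 31; y = λ·(12 - 31) - 34 ≡ 29. → (31, 29)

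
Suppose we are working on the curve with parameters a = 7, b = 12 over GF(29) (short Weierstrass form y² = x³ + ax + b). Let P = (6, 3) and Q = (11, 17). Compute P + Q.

(21, 13)

(6, 3) + (11, 17). λ = (17 - 3)/(11 - 6) ≡ 14/5 mod 29. 5⁻¹ ≡ 6 (mod 29) since 5·6 = 30 ≡ 1, so λ ≡ 26.
  x = λ² - 6 - 11 = 676 - 17 ≡ 21; y = λ·(6 - 21) - 3 ≡ 13. → (21, 13)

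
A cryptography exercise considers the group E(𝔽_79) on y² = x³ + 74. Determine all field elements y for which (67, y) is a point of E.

20, 59

x³ + 0x + 74 = 300837 ≡ 5 (mod 79).
Square roots of 5 mod 79: 20 and 59 (since 20² = 400 ≡ 5).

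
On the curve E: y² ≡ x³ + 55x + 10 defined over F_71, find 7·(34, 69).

(29, 47)

Write P = (34, 69).
Double-and-add on 7 = (111)₂. Start with P = (34, 69) for the leading 1-bit.
double: tangent at (34, 69): λ = (3·34² + 55)/(2·69) ≡ 44/67. 67⁻¹ ≡ 53 (mod 71) since 67·53 = 3551 ≡ 1, so λ ≡ 44·53 ≡ 60.
  x = λ² - 34 - 34 = 3600 - 68 ≡ 53; y = λ·(34 - 53) - 69 ≡ 69. → (53, 69)
add P: (53, 69) + (34, 69). λ = (69 - 69)/(34 - 53) ≡ 0/52 mod 71. 52⁻¹ ≡ 56 (mod 71), so λ ≡ 0.
  x = λ² - 53 - 34 = 0 - 87 ≡ 55; y = λ·(53 - 55) - 69 ≡ 2. → (55, 2)
double: tangent at (55, 2): λ = (3·55² + 55)/(2·2) ≡ 42/4. 4⁻¹ ≡ 18 (mod 71) since 4·18 = 72 ≡ 1, so λ ≡ 42·18 ≡ 46.
  x = λ² - 55 - 55 = 2116 - 110 ≡ 18; y = λ·(55 - 18) - 2 ≡ 67. → (18, 67)
add P: (18, 67) + (34, 69). λ = (69 - 67)/(34 - 18) ≡ 2/16 mod 71. 16⁻¹ ≡ 40 (mod 71), so λ ≡ 9.
  x = λ² - 18 - 34 = 81 - 52 ≡ 29; y = λ·(18 - 29) - 67 ≡ 47. → (29, 47)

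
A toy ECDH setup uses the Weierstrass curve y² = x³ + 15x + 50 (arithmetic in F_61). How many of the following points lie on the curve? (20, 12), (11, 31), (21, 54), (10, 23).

(20, 12): 12² ≡ 22, rhs ≡ 54 → off.
(11, 31): 31² ≡ 46, rhs ≡ 21 → off.
(21, 54): 54² ≡ 49, rhs ≡ 49 → on.
(10, 23): 23² ≡ 41, rhs ≡ 41 → on.

2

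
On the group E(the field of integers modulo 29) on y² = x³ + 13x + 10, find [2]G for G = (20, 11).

tangent at (20, 11): λ = (3·20² + 13)/(2·11) ≡ 24/22. 22⁻¹ ≡ 4 (mod 29) since 22·4 = 88 ≡ 1, so λ ≡ 24·4 ≡ 9.
  x = λ² - 20 - 20 = 81 - 40 ≡ 12; y = λ·(20 - 12) - 11 ≡ 3. → (12, 3)

(12, 3)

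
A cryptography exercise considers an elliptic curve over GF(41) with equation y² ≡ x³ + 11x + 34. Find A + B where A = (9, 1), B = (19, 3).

(9, 1) + (19, 3). λ = (3 - 1)/(19 - 9) ≡ 2/10 mod 41. 10⁻¹ ≡ 37 (mod 41) since 10·37 = 370 ≡ 1, so λ ≡ 33.
  x = λ² - 9 - 19 = 1089 - 28 ≡ 36; y = λ·(9 - 36) - 1 ≡ 10. → (36, 10)

(36, 10)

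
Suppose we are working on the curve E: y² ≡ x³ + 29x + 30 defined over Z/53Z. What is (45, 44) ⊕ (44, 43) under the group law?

(18, 36)

(45, 44) + (44, 43). λ = (43 - 44)/(44 - 45) ≡ 52/52 mod 53. 52⁻¹ ≡ 52 (mod 53), so λ ≡ 1.
  x = λ² - 45 - 44 = 1 - 89 ≡ 18; y = λ·(45 - 18) - 44 ≡ 36. → (18, 36)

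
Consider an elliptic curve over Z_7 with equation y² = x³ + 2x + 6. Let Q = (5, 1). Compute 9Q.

(4, 1)

Repeated addition: build up to 9Q.
2Q: tangent at (5, 1): λ = (3·5² + 2)/(2·1) ≡ 0/2. 2⁻¹ ≡ 4 (mod 7) since 2·4 = 8 ≡ 1, so λ ≡ 0·4 ≡ 0.
  x = λ² - 5 - 5 = 0 - 10 ≡ 4; y = λ·(5 - 4) - 1 ≡ 6. → (4, 6)
3Q: (4, 6) + (5, 1). λ = (1 - 6)/(5 - 4) ≡ 2/1 mod 7. 1⁻¹ ≡ 1 (mod 7), so λ ≡ 2.
  x = λ² - 4 - 5 = 4 - 9 ≡ 2; y = λ·(4 - 2) - 6 ≡ 5. → (2, 5)
4Q: (2, 5) + (5, 1). λ = (1 - 5)/(5 - 2) ≡ 3/3 mod 7. 3⁻¹ ≡ 5 (mod 7), so λ ≡ 1.
  x = λ² - 2 - 5 = 1 - 7 ≡ 1; y = λ·(2 - 1) - 5 ≡ 3. → (1, 3)
5Q: (1, 3) + (5, 1). λ = (1 - 3)/(5 - 1) ≡ 5/4 mod 7. 4⁻¹ ≡ 2 (mod 7) since 4·2 = 8 ≡ 1, so λ ≡ 3.
  x = λ² - 1 - 5 = 9 - 6 ≡ 3; y = λ·(1 - 3) - 3 ≡ 5. → (3, 5)
6Q: (3, 5) + (5, 1). λ = (1 - 5)/(5 - 3) ≡ 3/2 mod 7. 2⁻¹ ≡ 4 (mod 7), so λ ≡ 5.
  x = λ² - 3 - 5 = 25 - 8 ≡ 3; y = λ·(3 - 3) - 5 ≡ 2. → (3, 2)
7Q: (3, 2) + (5, 1). λ = (1 - 2)/(5 - 3) ≡ 6/2 mod 7. 2⁻¹ ≡ 4 (mod 7), so λ ≡ 3.
  x = λ² - 3 - 5 = 9 - 8 ≡ 1; y = λ·(3 - 1) - 2 ≡ 4. → (1, 4)
8Q: (1, 4) + (5, 1). λ = (1 - 4)/(5 - 1) ≡ 4/4 mod 7. 4⁻¹ ≡ 2 (mod 7), so λ ≡ 1.
  x = λ² - 1 - 5 = 1 - 6 ≡ 2; y = λ·(1 - 2) - 4 ≡ 2. → (2, 2)
9Q: (2, 2) + (5, 1). λ = (1 - 2)/(5 - 2) ≡ 6/3 mod 7. 3⁻¹ ≡ 5 (mod 7) since 3·5 = 15 ≡ 1, so λ ≡ 2.
  x = λ² - 2 - 5 = 4 - 7 ≡ 4; y = λ·(2 - 4) - 2 ≡ 1. → (4, 1)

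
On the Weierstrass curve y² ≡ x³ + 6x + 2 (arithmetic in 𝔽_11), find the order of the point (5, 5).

7

2P: tangent at (5, 5): λ = (3·5² + 6)/(2·5) ≡ 4/10. 10⁻¹ ≡ 10 (mod 11), so λ ≡ 4·10 ≡ 7.
  x = λ² - 5 - 5 = 49 - 10 ≡ 6; y = λ·(5 - 6) - 5 ≡ 10. → (6, 10)
3P: (6, 10) + (5, 5). λ = (5 - 10)/(5 - 6) ≡ 6/10 mod 11. 10⁻¹ ≡ 10 (mod 11) since 10·10 = 100 ≡ 1, so λ ≡ 5.
  x = λ² - 6 - 5 = 25 - 11 ≡ 3; y = λ·(6 - 3) - 10 ≡ 5. → (3, 5)
4P: (3, 5) + (5, 5). λ = (5 - 5)/(5 - 3) ≡ 0/2 mod 11. 2⁻¹ ≡ 6 (mod 11) since 2·6 = 12 ≡ 1, so λ ≡ 0.
  x = λ² - 3 - 5 = 0 - 8 ≡ 3; y = λ·(3 - 3) - 5 ≡ 6. → (3, 6)
5P: (3, 6) + (5, 5). λ = (5 - 6)/(5 - 3) ≡ 10/2 mod 11. 2⁻¹ ≡ 6 (mod 11) since 2·6 = 12 ≡ 1, so λ ≡ 5.
  x = λ² - 3 - 5 = 25 - 8 ≡ 6; y = λ·(3 - 6) - 6 ≡ 1. → (6, 1)
6P: (6, 1) + (5, 5). λ = (5 - 1)/(5 - 6) ≡ 4/10 mod 11. 10⁻¹ ≡ 10 (mod 11), so λ ≡ 7.
  x = λ² - 6 - 5 = 49 - 11 ≡ 5; y = λ·(6 - 5) - 1 ≡ 6. → (5, 6)
7P: (5, 6) + (5, 5): same x and y₁ ≡ -y₂, so the sum is O.
7P = O, so the order is 7.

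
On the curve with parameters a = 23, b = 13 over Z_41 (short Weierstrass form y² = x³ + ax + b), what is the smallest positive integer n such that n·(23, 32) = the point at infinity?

7

2P: tangent at (23, 32): λ = (3·23² + 23)/(2·32) ≡ 11/23. 23⁻¹ ≡ 25 (mod 41), so λ ≡ 11·25 ≡ 29.
  x = λ² - 23 - 23 = 841 - 46 ≡ 16; y = λ·(23 - 16) - 32 ≡ 7. → (16, 7)
3P: (16, 7) + (23, 32). λ = (32 - 7)/(23 - 16) ≡ 25/7 mod 41. 7⁻¹ ≡ 6 (mod 41), so λ ≡ 27.
  x = λ² - 16 - 23 = 729 - 39 ≡ 34; y = λ·(16 - 34) - 7 ≡ 40. → (34, 40)
4P: (34, 40) + (23, 32). λ = (32 - 40)/(23 - 34) ≡ 33/30 mod 41. 30⁻¹ ≡ 26 (mod 41) since 30·26 = 780 ≡ 1, so λ ≡ 38.
  x = λ² - 34 - 23 = 1444 - 57 ≡ 34; y = λ·(34 - 34) - 40 ≡ 1. → (34, 1)
5P: (34, 1) + (23, 32). λ = (32 - 1)/(23 - 34) ≡ 31/30 mod 41. 30⁻¹ ≡ 26 (mod 41) since 30·26 = 780 ≡ 1, so λ ≡ 27.
  x = λ² - 34 - 23 = 729 - 57 ≡ 16; y = λ·(34 - 16) - 1 ≡ 34. → (16, 34)
6P: (16, 34) + (23, 32). λ = (32 - 34)/(23 - 16) ≡ 39/7 mod 41. 7⁻¹ ≡ 6 (mod 41), so λ ≡ 29.
  x = λ² - 16 - 23 = 841 - 39 ≡ 23; y = λ·(16 - 23) - 34 ≡ 9. → (23, 9)
7P: (23, 9) + (23, 32): same x and y₁ ≡ -y₂, so the sum is the point at infinity.
7P = the point at infinity, so the order is 7.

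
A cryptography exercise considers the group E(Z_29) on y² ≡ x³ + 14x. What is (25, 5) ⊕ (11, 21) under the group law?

(2, 6)

(25, 5) + (11, 21). λ = (21 - 5)/(11 - 25) ≡ 16/15 mod 29. 15⁻¹ ≡ 2 (mod 29) since 15·2 = 30 ≡ 1, so λ ≡ 3.
  x = λ² - 25 - 11 = 9 - 36 ≡ 2; y = λ·(25 - 2) - 5 ≡ 6. → (2, 6)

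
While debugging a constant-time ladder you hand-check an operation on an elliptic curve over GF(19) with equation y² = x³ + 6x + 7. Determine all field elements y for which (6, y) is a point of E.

x³ + 6x + 7 = 259 ≡ 12 (mod 19).
12 is a non-residue mod 19; no y exists.

none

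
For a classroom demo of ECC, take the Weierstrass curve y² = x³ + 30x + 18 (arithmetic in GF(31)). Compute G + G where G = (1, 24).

(17, 27)

tangent at (1, 24): λ = (3·1² + 30)/(2·24) ≡ 2/17. 17⁻¹ ≡ 11 (mod 31) since 17·11 = 187 ≡ 1, so λ ≡ 2·11 ≡ 22.
  x = λ² - 1 - 1 = 484 - 2 ≡ 17; y = λ·(1 - 17) - 24 ≡ 27. → (17, 27)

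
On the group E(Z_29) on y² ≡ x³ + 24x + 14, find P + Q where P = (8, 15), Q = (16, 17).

(25, 17)

(8, 15) + (16, 17). λ = (17 - 15)/(16 - 8) ≡ 2/8 mod 29. 8⁻¹ ≡ 11 (mod 29) since 8·11 = 88 ≡ 1, so λ ≡ 22.
  x = λ² - 8 - 16 = 484 - 24 ≡ 25; y = λ·(8 - 25) - 15 ≡ 17. → (25, 17)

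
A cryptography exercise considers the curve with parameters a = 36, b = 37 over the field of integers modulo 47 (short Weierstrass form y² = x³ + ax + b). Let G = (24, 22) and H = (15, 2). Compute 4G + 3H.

First 4G:
Repeated addition: build up to 4G.
2G: tangent at (24, 22): λ = (3·24² + 36)/(2·22) ≡ 25/44. 44⁻¹ ≡ 31 (mod 47) since 44·31 = 1364 ≡ 1, so λ ≡ 25·31 ≡ 23.
  x = λ² - 24 - 24 = 529 - 48 ≡ 11; y = λ·(24 - 11) - 22 ≡ 42. → (11, 42)
3G: (11, 42) + (24, 22). λ = (22 - 42)/(24 - 11) ≡ 27/13 mod 47. 13⁻¹ ≡ 29 (mod 47) since 13·29 = 377 ≡ 1, so λ ≡ 31.
  x = λ² - 11 - 24 = 961 - 35 ≡ 33; y = λ·(11 - 33) - 42 ≡ 28. → (33, 28)
4G: (33, 28) + (24, 22). λ = (22 - 28)/(24 - 33) ≡ 41/38 mod 47. 38⁻¹ ≡ 26 (mod 47) since 38·26 = 988 ≡ 1, so λ ≡ 32.
  x = λ² - 33 - 24 = 1024 - 57 ≡ 27; y = λ·(33 - 27) - 28 ≡ 23. → (27, 23)
4G = (27, 23).
Next 3H:
Repeated addition: build up to 3H.
2H: tangent at (15, 2): λ = (3·15² + 36)/(2·2) ≡ 6/4. 4⁻¹ ≡ 12 (mod 47) since 4·12 = 48 ≡ 1, so λ ≡ 6·12 ≡ 25.
  x = λ² - 15 - 15 = 625 - 30 ≡ 31; y = λ·(15 - 31) - 2 ≡ 21. → (31, 21)
3H: (31, 21) + (15, 2). λ = (2 - 21)/(15 - 31) ≡ 28/31 mod 47. 31⁻¹ ≡ 44 (mod 47) since 31·44 = 1364 ≡ 1, so λ ≡ 10.
  x = λ² - 31 - 15 = 100 - 46 ≡ 7; y = λ·(31 - 7) - 21 ≡ 31. → (7, 31)
3H = (7, 31).
Finally 4G + 3H:
(27, 23) + (7, 31). λ = (31 - 23)/(7 - 27) ≡ 8/27 mod 47. 27⁻¹ ≡ 7 (mod 47), so λ ≡ 9.
  x = λ² - 27 - 7 = 81 - 34 ≡ 0; y = λ·(27 - 0) - 23 ≡ 32. → (0, 32)

(0, 32)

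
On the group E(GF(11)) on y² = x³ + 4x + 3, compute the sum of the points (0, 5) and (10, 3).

(5, 7)

(0, 5) + (10, 3). λ = (3 - 5)/(10 - 0) ≡ 9/10 mod 11. 10⁻¹ ≡ 10 (mod 11), so λ ≡ 2.
  x = λ² - 0 - 10 = 4 - 10 ≡ 5; y = λ·(0 - 5) - 5 ≡ 7. → (5, 7)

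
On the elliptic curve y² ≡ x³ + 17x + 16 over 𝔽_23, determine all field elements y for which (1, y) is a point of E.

x³ + 17x + 16 = 34 ≡ 11 (mod 23).
11 is a non-residue mod 23; no y exists.

none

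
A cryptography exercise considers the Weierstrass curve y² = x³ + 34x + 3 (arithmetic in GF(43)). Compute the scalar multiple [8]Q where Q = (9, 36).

(14, 27)

Double-and-add on 8 = (1000)₂. Start with Q = (9, 36) for the leading 1-bit.
double: tangent at (9, 36): λ = (3·9² + 34)/(2·36) ≡ 19/29. 29⁻¹ ≡ 3 (mod 43) since 29·3 = 87 ≡ 1, so λ ≡ 19·3 ≡ 14.
  x = λ² - 9 - 9 = 196 - 18 ≡ 6; y = λ·(9 - 6) - 36 ≡ 6. → (6, 6)
double: tangent at (6, 6): λ = (3·6² + 34)/(2·6) ≡ 13/12. 12⁻¹ ≡ 18 (mod 43), so λ ≡ 13·18 ≡ 19.
  x = λ² - 6 - 6 = 361 - 12 ≡ 5; y = λ·(6 - 5) - 6 ≡ 13. → (5, 13)
double: tangent at (5, 13): λ = (3·5² + 34)/(2·13) ≡ 23/26. 26⁻¹ ≡ 5 (mod 43), so λ ≡ 23·5 ≡ 29.
  x = λ² - 5 - 5 = 841 - 10 ≡ 14; y = λ·(5 - 14) - 13 ≡ 27. → (14, 27)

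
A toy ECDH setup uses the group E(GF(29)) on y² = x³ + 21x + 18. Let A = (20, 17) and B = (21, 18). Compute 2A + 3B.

(23, 16)

First 2A:
Repeated addition: build up to 2A.
2A: tangent at (20, 17): λ = (3·20² + 21)/(2·17) ≡ 3/5. 5⁻¹ ≡ 6 (mod 29), so λ ≡ 3·6 ≡ 18.
  x = λ² - 20 - 20 = 324 - 40 ≡ 23; y = λ·(20 - 23) - 17 ≡ 16. → (23, 16)
2A = (23, 16).
Next 3B:
Repeated addition: build up to 3B.
2B: tangent at (21, 18): λ = (3·21² + 21)/(2·18) ≡ 10/7. 7⁻¹ ≡ 25 (mod 29) since 7·25 = 175 ≡ 1, so λ ≡ 10·25 ≡ 18.
  x = λ² - 21 - 21 = 324 - 42 ≡ 21; y = λ·(21 - 21) - 18 ≡ 11. → (21, 11)
3B: (21, 11) + (21, 18): same x and y₁ ≡ -y₂, so the sum is the point at infinity.
3B = the point at infinity.
Finally 2A + 3B:
(23, 16) + the point at infinity = (23, 16) (identity).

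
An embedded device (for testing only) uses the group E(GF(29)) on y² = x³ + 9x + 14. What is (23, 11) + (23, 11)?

tangent at (23, 11): λ = (3·23² + 9)/(2·11) ≡ 1/22. 22⁻¹ ≡ 4 (mod 29), so λ ≡ 1·4 ≡ 4.
  x = λ² - 23 - 23 = 16 - 46 ≡ 28; y = λ·(23 - 28) - 11 ≡ 27. → (28, 27)

(28, 27)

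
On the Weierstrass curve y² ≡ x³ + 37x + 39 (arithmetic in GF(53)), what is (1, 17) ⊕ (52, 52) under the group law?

(28, 5)

(1, 17) + (52, 52). λ = (52 - 17)/(52 - 1) ≡ 35/51 mod 53. 51⁻¹ ≡ 26 (mod 53) since 51·26 = 1326 ≡ 1, so λ ≡ 9.
  x = λ² - 1 - 52 = 81 - 53 ≡ 28; y = λ·(1 - 28) - 17 ≡ 5. → (28, 5)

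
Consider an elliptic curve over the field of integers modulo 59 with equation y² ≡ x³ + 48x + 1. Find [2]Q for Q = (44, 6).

tangent at (44, 6): λ = (3·44² + 48)/(2·6) ≡ 15/12. 12⁻¹ ≡ 5 (mod 59) since 12·5 = 60 ≡ 1, so λ ≡ 15·5 ≡ 16.
  x = λ² - 44 - 44 = 256 - 88 ≡ 50; y = λ·(44 - 50) - 6 ≡ 16. → (50, 16)

(50, 16)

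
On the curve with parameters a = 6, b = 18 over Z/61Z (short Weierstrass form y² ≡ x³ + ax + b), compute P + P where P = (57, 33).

tangent at (57, 33): λ = (3·57² + 6)/(2·33) ≡ 54/5. 5⁻¹ ≡ 49 (mod 61), so λ ≡ 54·49 ≡ 23.
  x = λ² - 57 - 57 = 529 - 114 ≡ 49; y = λ·(57 - 49) - 33 ≡ 29. → (49, 29)

(49, 29)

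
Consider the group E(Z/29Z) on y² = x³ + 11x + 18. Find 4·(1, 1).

Write G = (1, 1).
Repeated addition: build up to 4G.
2G: tangent at (1, 1): λ = (3·1² + 11)/(2·1) ≡ 14/2. 2⁻¹ ≡ 15 (mod 29) since 2·15 = 30 ≡ 1, so λ ≡ 14·15 ≡ 7.
  x = λ² - 1 - 1 = 49 - 2 ≡ 18; y = λ·(1 - 18) - 1 ≡ 25. → (18, 25)
3G: (18, 25) + (1, 1). λ = (1 - 25)/(1 - 18) ≡ 5/12 mod 29. 12⁻¹ ≡ 17 (mod 29), so λ ≡ 27.
  x = λ² - 18 - 1 = 729 - 19 ≡ 14; y = λ·(18 - 14) - 25 ≡ 25. → (14, 25)
4G: (14, 25) + (1, 1). λ = (1 - 25)/(1 - 14) ≡ 5/16 mod 29. 16⁻¹ ≡ 20 (mod 29), so λ ≡ 13.
  x = λ² - 14 - 1 = 169 - 15 ≡ 9; y = λ·(14 - 9) - 25 ≡ 11. → (9, 11)

(9, 11)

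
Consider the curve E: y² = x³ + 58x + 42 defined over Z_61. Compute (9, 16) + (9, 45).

O

The two points share x = 9 and their y-coordinates satisfy 16 + 45 ≡ 0 (mod 61), so they are inverses. Their sum is 𝒪.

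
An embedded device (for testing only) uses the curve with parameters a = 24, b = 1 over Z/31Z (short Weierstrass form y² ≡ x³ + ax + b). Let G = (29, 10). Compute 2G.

(6, 19)

tangent at (29, 10): λ = (3·29² + 24)/(2·10) ≡ 5/20. 20⁻¹ ≡ 14 (mod 31) since 20·14 = 280 ≡ 1, so λ ≡ 5·14 ≡ 8.
  x = λ² - 29 - 29 = 64 - 58 ≡ 6; y = λ·(29 - 6) - 10 ≡ 19. → (6, 19)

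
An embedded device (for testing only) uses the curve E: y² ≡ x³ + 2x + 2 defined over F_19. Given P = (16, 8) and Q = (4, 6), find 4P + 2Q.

(4, 13)

First 4P:
Double-and-add on 4 = (100)₂. Start with P = (16, 8) for the leading 1-bit.
double: tangent at (16, 8): λ = (3·16² + 2)/(2·8) ≡ 10/16. 16⁻¹ ≡ 6 (mod 19), so λ ≡ 10·6 ≡ 3.
  x = λ² - 16 - 16 = 9 - 32 ≡ 15; y = λ·(16 - 15) - 8 ≡ 14. → (15, 14)
double: tangent at (15, 14): λ = (3·15² + 2)/(2·14) ≡ 12/9. 9⁻¹ ≡ 17 (mod 19) since 9·17 = 153 ≡ 1, so λ ≡ 12·17 ≡ 14.
  x = λ² - 15 - 15 = 196 - 30 ≡ 14; y = λ·(15 - 14) - 14 ≡ 0. → (14, 0)
4P = (14, 0).
Next 2Q:
Repeated addition: build up to 2Q.
2Q: tangent at (4, 6): λ = (3·4² + 2)/(2·6) ≡ 12/12. 12⁻¹ ≡ 8 (mod 19), so λ ≡ 12·8 ≡ 1.
  x = λ² - 4 - 4 = 1 - 8 ≡ 12; y = λ·(4 - 12) - 6 ≡ 5. → (12, 5)
2Q = (12, 5).
Finally 4P + 2Q:
(14, 0) + (12, 5). λ = (5 - 0)/(12 - 14) ≡ 5/17 mod 19. 17⁻¹ ≡ 9 (mod 19) since 17·9 = 153 ≡ 1, so λ ≡ 7.
  x = λ² - 14 - 12 = 49 - 26 ≡ 4; y = λ·(14 - 4) - 0 ≡ 13. → (4, 13)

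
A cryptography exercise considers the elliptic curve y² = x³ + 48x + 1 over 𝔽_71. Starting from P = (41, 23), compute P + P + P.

(37, 48)

Repeated addition: build up to 3P.
2P: tangent at (41, 23): λ = (3·41² + 48)/(2·23) ≡ 50/46. 46⁻¹ ≡ 17 (mod 71) since 46·17 = 782 ≡ 1, so λ ≡ 50·17 ≡ 69.
  x = λ² - 41 - 41 = 4761 - 82 ≡ 64; y = λ·(41 - 64) - 23 ≡ 23. → (64, 23)
3P: (64, 23) + (41, 23). λ = (23 - 23)/(41 - 64) ≡ 0/48 mod 71. 48⁻¹ ≡ 37 (mod 71) since 48·37 = 1776 ≡ 1, so λ ≡ 0.
  x = λ² - 64 - 41 = 0 - 105 ≡ 37; y = λ·(64 - 37) - 23 ≡ 48. → (37, 48)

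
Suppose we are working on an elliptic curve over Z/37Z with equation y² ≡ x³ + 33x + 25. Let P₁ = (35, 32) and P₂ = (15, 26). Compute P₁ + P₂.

(35, 32) + (15, 26). λ = (26 - 32)/(15 - 35) ≡ 31/17 mod 37. 17⁻¹ ≡ 24 (mod 37), so λ ≡ 4.
  x = λ² - 35 - 15 = 16 - 50 ≡ 3; y = λ·(35 - 3) - 32 ≡ 22. → (3, 22)

(3, 22)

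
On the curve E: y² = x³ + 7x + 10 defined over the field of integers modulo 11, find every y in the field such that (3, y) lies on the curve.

5, 6

x³ + 7x + 10 = 58 ≡ 3 (mod 11).
Square roots of 3 mod 11: 5 and 6 (since 5² = 25 ≡ 3).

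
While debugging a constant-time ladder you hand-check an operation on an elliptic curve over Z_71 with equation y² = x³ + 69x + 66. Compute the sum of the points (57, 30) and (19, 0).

(57, 30) + (19, 0). λ = (0 - 30)/(19 - 57) ≡ 41/33 mod 71. 33⁻¹ ≡ 28 (mod 71), so λ ≡ 12.
  x = λ² - 57 - 19 = 144 - 76 ≡ 68; y = λ·(57 - 68) - 30 ≡ 51. → (68, 51)

(68, 51)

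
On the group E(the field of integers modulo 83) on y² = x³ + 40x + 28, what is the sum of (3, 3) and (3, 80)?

O

The two points share x = 3 and their y-coordinates satisfy 3 + 80 ≡ 0 (mod 83), so they are inverses. Their sum is O.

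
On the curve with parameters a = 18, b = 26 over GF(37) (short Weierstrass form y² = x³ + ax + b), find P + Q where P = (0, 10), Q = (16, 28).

(24, 0)

(0, 10) + (16, 28). λ = (28 - 10)/(16 - 0) ≡ 18/16 mod 37. 16⁻¹ ≡ 7 (mod 37), so λ ≡ 15.
  x = λ² - 0 - 16 = 225 - 16 ≡ 24; y = λ·(0 - 24) - 10 ≡ 0. → (24, 0)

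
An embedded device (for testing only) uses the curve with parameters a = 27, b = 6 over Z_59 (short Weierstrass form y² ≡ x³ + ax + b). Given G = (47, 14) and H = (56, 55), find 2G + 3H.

(8, 12)

First 2G:
Repeated addition: build up to 2G.
2G: tangent at (47, 14): λ = (3·47² + 27)/(2·14) ≡ 46/28. 28⁻¹ ≡ 19 (mod 59) since 28·19 = 532 ≡ 1, so λ ≡ 46·19 ≡ 48.
  x = λ² - 47 - 47 = 2304 - 94 ≡ 27; y = λ·(47 - 27) - 14 ≡ 2. → (27, 2)
2G = (27, 2).
Next 3H:
Repeated addition: build up to 3H.
2H: tangent at (56, 55): λ = (3·56² + 27)/(2·55) ≡ 54/51. 51⁻¹ ≡ 22 (mod 59) since 51·22 = 1122 ≡ 1, so λ ≡ 54·22 ≡ 8.
  x = λ² - 56 - 56 = 64 - 112 ≡ 11; y = λ·(56 - 11) - 55 ≡ 10. → (11, 10)
3H: (11, 10) + (56, 55). λ = (55 - 10)/(56 - 11) ≡ 45/45 mod 59. 45⁻¹ ≡ 21 (mod 59), so λ ≡ 1.
  x = λ² - 11 - 56 = 1 - 67 ≡ 52; y = λ·(11 - 52) - 10 ≡ 8. → (52, 8)
3H = (52, 8).
Finally 2G + 3H:
(27, 2) + (52, 8). λ = (8 - 2)/(52 - 27) ≡ 6/25 mod 59. 25⁻¹ ≡ 26 (mod 59) since 25·26 = 650 ≡ 1, so λ ≡ 38.
  x = λ² - 27 - 52 = 1444 - 79 ≡ 8; y = λ·(27 - 8) - 2 ≡ 12. → (8, 12)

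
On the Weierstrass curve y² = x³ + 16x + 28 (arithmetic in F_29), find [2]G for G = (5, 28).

(23, 8)

tangent at (5, 28): λ = (3·5² + 16)/(2·28) ≡ 4/27. 27⁻¹ ≡ 14 (mod 29) since 27·14 = 378 ≡ 1, so λ ≡ 4·14 ≡ 27.
  x = λ² - 5 - 5 = 729 - 10 ≡ 23; y = λ·(5 - 23) - 28 ≡ 8. → (23, 8)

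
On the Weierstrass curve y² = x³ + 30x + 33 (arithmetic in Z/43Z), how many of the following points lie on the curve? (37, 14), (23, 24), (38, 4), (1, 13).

(37, 14): 14² ≡ 24, rhs ≡ 24 → on.
(23, 24): 24² ≡ 17, rhs ≡ 33 → off.
(38, 4): 4² ≡ 16, rhs ≡ 16 → on.
(1, 13): 13² ≡ 40, rhs ≡ 21 → off.

2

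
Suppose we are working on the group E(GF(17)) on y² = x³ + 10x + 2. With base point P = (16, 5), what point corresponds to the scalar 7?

(3, 5)

Double-and-add on 7 = (111)₂. Start with P = (16, 5) for the leading 1-bit.
double: tangent at (16, 5): λ = (3·16² + 10)/(2·5) ≡ 13/10. 10⁻¹ ≡ 12 (mod 17) since 10·12 = 120 ≡ 1, so λ ≡ 13·12 ≡ 3.
  x = λ² - 16 - 16 = 9 - 32 ≡ 11; y = λ·(16 - 11) - 5 ≡ 10. → (11, 10)
add P: (11, 10) + (16, 5). λ = (5 - 10)/(16 - 11) ≡ 12/5 mod 17. 5⁻¹ ≡ 7 (mod 17), so λ ≡ 16.
  x = λ² - 11 - 16 = 256 - 27 ≡ 8; y = λ·(11 - 8) - 10 ≡ 4. → (8, 4)
double: tangent at (8, 4): λ = (3·8² + 10)/(2·4) ≡ 15/8. 8⁻¹ ≡ 15 (mod 17), so λ ≡ 15·15 ≡ 4.
  x = λ² - 8 - 8 = 16 - 16 ≡ 0; y = λ·(8 - 0) - 4 ≡ 11. → (0, 11)
add P: (0, 11) + (16, 5). λ = (5 - 11)/(16 - 0) ≡ 11/16 mod 17. 16⁻¹ ≡ 16 (mod 17), so λ ≡ 6.
  x = λ² - 0 - 16 = 36 - 16 ≡ 3; y = λ·(0 - 3) - 11 ≡ 5. → (3, 5)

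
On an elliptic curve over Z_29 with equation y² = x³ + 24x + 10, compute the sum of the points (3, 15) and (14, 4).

(13, 24)

(3, 15) + (14, 4). λ = (4 - 15)/(14 - 3) ≡ 18/11 mod 29. 11⁻¹ ≡ 8 (mod 29) since 11·8 = 88 ≡ 1, so λ ≡ 28.
  x = λ² - 3 - 14 = 784 - 17 ≡ 13; y = λ·(3 - 13) - 15 ≡ 24. → (13, 24)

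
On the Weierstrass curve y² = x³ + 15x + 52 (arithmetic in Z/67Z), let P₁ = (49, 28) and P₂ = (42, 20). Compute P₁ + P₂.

(32, 1)

(49, 28) + (42, 20). λ = (20 - 28)/(42 - 49) ≡ 59/60 mod 67. 60⁻¹ ≡ 19 (mod 67), so λ ≡ 49.
  x = λ² - 49 - 42 = 2401 - 91 ≡ 32; y = λ·(49 - 32) - 28 ≡ 1. → (32, 1)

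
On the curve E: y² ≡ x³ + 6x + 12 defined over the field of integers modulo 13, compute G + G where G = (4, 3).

(8, 0)

tangent at (4, 3): λ = (3·4² + 6)/(2·3) ≡ 2/6. 6⁻¹ ≡ 11 (mod 13), so λ ≡ 2·11 ≡ 9.
  x = λ² - 4 - 4 = 81 - 8 ≡ 8; y = λ·(4 - 8) - 3 ≡ 0. → (8, 0)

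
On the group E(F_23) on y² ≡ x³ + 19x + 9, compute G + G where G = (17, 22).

tangent at (17, 22): λ = (3·17² + 19)/(2·22) ≡ 12/21. 21⁻¹ ≡ 11 (mod 23), so λ ≡ 12·11 ≡ 17.
  x = λ² - 17 - 17 = 289 - 34 ≡ 2; y = λ·(17 - 2) - 22 ≡ 3. → (2, 3)

(2, 3)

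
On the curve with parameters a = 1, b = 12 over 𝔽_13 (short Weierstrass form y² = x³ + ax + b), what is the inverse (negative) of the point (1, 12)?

-(1, 12) = (1, -12 mod 13) = (1, 1).

(1, 1)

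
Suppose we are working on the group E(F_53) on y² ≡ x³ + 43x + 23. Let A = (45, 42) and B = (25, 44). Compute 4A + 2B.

First 4A:
Repeated addition: build up to 4A.
2A: tangent at (45, 42): λ = (3·45² + 43)/(2·42) ≡ 23/31. 31⁻¹ ≡ 12 (mod 53), so λ ≡ 23·12 ≡ 11.
  x = λ² - 45 - 45 = 121 - 90 ≡ 31; y = λ·(45 - 31) - 42 ≡ 6. → (31, 6)
3A: (31, 6) + (45, 42). λ = (42 - 6)/(45 - 31) ≡ 36/14 mod 53. 14⁻¹ ≡ 19 (mod 53) since 14·19 = 266 ≡ 1, so λ ≡ 48.
  x = λ² - 31 - 45 = 2304 - 76 ≡ 2; y = λ·(31 - 2) - 6 ≡ 8. → (2, 8)
4A: (2, 8) + (45, 42). λ = (42 - 8)/(45 - 2) ≡ 34/43 mod 53. 43⁻¹ ≡ 37 (mod 53) since 43·37 = 1591 ≡ 1, so λ ≡ 39.
  x = λ² - 2 - 45 = 1521 - 47 ≡ 43; y = λ·(2 - 43) - 8 ≡ 36. → (43, 36)
4A = (43, 36).
Next 2B:
Repeated addition: build up to 2B.
2B: tangent at (25, 44): λ = (3·25² + 43)/(2·44) ≡ 10/35. 35⁻¹ ≡ 50 (mod 53), so λ ≡ 10·50 ≡ 23.
  x = λ² - 25 - 25 = 529 - 50 ≡ 2; y = λ·(25 - 2) - 44 ≡ 8. → (2, 8)
2B = (2, 8).
Finally 4A + 2B:
(43, 36) + (2, 8). λ = (8 - 36)/(2 - 43) ≡ 25/12 mod 53. 12⁻¹ ≡ 31 (mod 53), so λ ≡ 33.
  x = λ² - 43 - 2 = 1089 - 45 ≡ 37; y = λ·(43 - 37) - 36 ≡ 3. → (37, 3)

(37, 3)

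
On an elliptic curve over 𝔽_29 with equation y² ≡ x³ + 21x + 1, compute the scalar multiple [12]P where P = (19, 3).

Double-and-add on 12 = (1100)₂. Start with P = (19, 3) for the leading 1-bit.
double: tangent at (19, 3): λ = (3·19² + 21)/(2·3) ≡ 2/6. 6⁻¹ ≡ 5 (mod 29), so λ ≡ 2·5 ≡ 10.
  x = λ² - 19 - 19 = 100 - 38 ≡ 4; y = λ·(19 - 4) - 3 ≡ 2. → (4, 2)
add P: (4, 2) + (19, 3). λ = (3 - 2)/(19 - 4) ≡ 1/15 mod 29. 15⁻¹ ≡ 2 (mod 29) since 15·2 = 30 ≡ 1, so λ ≡ 2.
  x = λ² - 4 - 19 = 4 - 23 ≡ 10; y = λ·(4 - 10) - 2 ≡ 15. → (10, 15)
double: tangent at (10, 15): λ = (3·10² + 21)/(2·15) ≡ 2/1. 1⁻¹ ≡ 1 (mod 29), so λ ≡ 2·1 ≡ 2.
  x = λ² - 10 - 10 = 4 - 20 ≡ 13; y = λ·(10 - 13) - 15 ≡ 8. → (13, 8)
double: tangent at (13, 8): λ = (3·13² + 21)/(2·8) ≡ 6/16. 16⁻¹ ≡ 20 (mod 29) since 16·20 = 320 ≡ 1, so λ ≡ 6·20 ≡ 4.
  x = λ² - 13 - 13 = 16 - 26 ≡ 19; y = λ·(13 - 19) - 8 ≡ 26. → (19, 26)

(19, 26)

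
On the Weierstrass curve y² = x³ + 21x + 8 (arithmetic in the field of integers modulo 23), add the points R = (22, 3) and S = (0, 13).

(22, 3) + (0, 13). λ = (13 - 3)/(0 - 22) ≡ 10/1 mod 23. 1⁻¹ ≡ 1 (mod 23), so λ ≡ 10.
  x = λ² - 22 - 0 = 100 - 22 ≡ 9; y = λ·(22 - 9) - 3 ≡ 12. → (9, 12)

(9, 12)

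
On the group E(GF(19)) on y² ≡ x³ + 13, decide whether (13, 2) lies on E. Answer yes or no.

y² = 2² ≡ 4; x³ + 0x + 13 = 2210 ≡ 6 (mod 19). 4 ≠ 6.

no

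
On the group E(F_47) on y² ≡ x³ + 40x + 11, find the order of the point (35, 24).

10

2P: tangent at (35, 24): λ = (3·35² + 40)/(2·24) ≡ 2/1. 1⁻¹ ≡ 1 (mod 47), so λ ≡ 2·1 ≡ 2.
  x = λ² - 35 - 35 = 4 - 70 ≡ 28; y = λ·(35 - 28) - 24 ≡ 37. → (28, 37)
3P: (28, 37) + (35, 24). λ = (24 - 37)/(35 - 28) ≡ 34/7 mod 47. 7⁻¹ ≡ 27 (mod 47) since 7·27 = 189 ≡ 1, so λ ≡ 25.
  x = λ² - 28 - 35 = 625 - 63 ≡ 45; y = λ·(28 - 45) - 37 ≡ 8. → (45, 8)
4P: (45, 8) + (35, 24). λ = (24 - 8)/(35 - 45) ≡ 16/37 mod 47. 37⁻¹ ≡ 14 (mod 47), so λ ≡ 36.
  x = λ² - 45 - 35 = 1296 - 80 ≡ 41; y = λ·(45 - 41) - 8 ≡ 42. → (41, 42)
5P: (41, 42) + (35, 24). λ = (24 - 42)/(35 - 41) ≡ 29/41 mod 47. 41⁻¹ ≡ 39 (mod 47), so λ ≡ 3.
  x = λ² - 41 - 35 = 9 - 76 ≡ 27; y = λ·(41 - 27) - 42 ≡ 0. → (27, 0)
6P: (27, 0) + (35, 24). λ = (24 - 0)/(35 - 27) ≡ 24/8 mod 47. 8⁻¹ ≡ 6 (mod 47), so λ ≡ 3.
  x = λ² - 27 - 35 = 9 - 62 ≡ 41; y = λ·(27 - 41) - 0 ≡ 5. → (41, 5)
7P: (41, 5) + (35, 24). λ = (24 - 5)/(35 - 41) ≡ 19/41 mod 47. 41⁻¹ ≡ 39 (mod 47) since 41·39 = 1599 ≡ 1, so λ ≡ 36.
  x = λ² - 41 - 35 = 1296 - 76 ≡ 45; y = λ·(41 - 45) - 5 ≡ 39. → (45, 39)
8P: (45, 39) + (35, 24). λ = (24 - 39)/(35 - 45) ≡ 32/37 mod 47. 37⁻¹ ≡ 14 (mod 47) since 37·14 = 518 ≡ 1, so λ ≡ 25.
  x = λ² - 45 - 35 = 625 - 80 ≡ 28; y = λ·(45 - 28) - 39 ≡ 10. → (28, 10)
9P: (28, 10) + (35, 24). λ = (24 - 10)/(35 - 28) ≡ 14/7 mod 47. 7⁻¹ ≡ 27 (mod 47), so λ ≡ 2.
  x = λ² - 28 - 35 = 4 - 63 ≡ 35; y = λ·(28 - 35) - 10 ≡ 23. → (35, 23)
10P: (35, 23) + (35, 24): same x and y₁ ≡ -y₂, so the sum is O.
10P = O, so the order is 10.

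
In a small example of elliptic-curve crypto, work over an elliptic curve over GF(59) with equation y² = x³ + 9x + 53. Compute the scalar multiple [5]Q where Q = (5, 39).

Double-and-add on 5 = (101)₂. Start with Q = (5, 39) for the leading 1-bit.
double: tangent at (5, 39): λ = (3·5² + 9)/(2·39) ≡ 25/19. 19⁻¹ ≡ 28 (mod 59), so λ ≡ 25·28 ≡ 51.
  x = λ² - 5 - 5 = 2601 - 10 ≡ 54; y = λ·(5 - 54) - 39 ≡ 58. → (54, 58)
double: tangent at (54, 58): λ = (3·54² + 9)/(2·58) ≡ 25/57. 57⁻¹ ≡ 29 (mod 59) since 57·29 = 1653 ≡ 1, so λ ≡ 25·29 ≡ 17.
  x = λ² - 54 - 54 = 289 - 108 ≡ 4; y = λ·(54 - 4) - 58 ≡ 25. → (4, 25)
add Q: (4, 25) + (5, 39). λ = (39 - 25)/(5 - 4) ≡ 14/1 mod 59. 1⁻¹ ≡ 1 (mod 59) since 1·1 = 1 ≡ 1, so λ ≡ 14.
  x = λ² - 4 - 5 = 196 - 9 ≡ 10; y = λ·(4 - 10) - 25 ≡ 9. → (10, 9)

(10, 9)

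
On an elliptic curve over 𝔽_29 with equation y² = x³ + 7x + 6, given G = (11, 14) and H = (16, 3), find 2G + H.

(14, 21)

First 2G:
Repeated addition: build up to 2G.
2G: tangent at (11, 14): λ = (3·11² + 7)/(2·14) ≡ 22/28. 28⁻¹ ≡ 28 (mod 29) since 28·28 = 784 ≡ 1, so λ ≡ 22·28 ≡ 7.
  x = λ² - 11 - 11 = 49 - 22 ≡ 27; y = λ·(11 - 27) - 14 ≡ 19. → (27, 19)
2G = (27, 19).
Finally 2G + H:
(27, 19) + (16, 3). λ = (3 - 19)/(16 - 27) ≡ 13/18 mod 29. 18⁻¹ ≡ 21 (mod 29), so λ ≡ 12.
  x = λ² - 27 - 16 = 144 - 43 ≡ 14; y = λ·(27 - 14) - 19 ≡ 21. → (14, 21)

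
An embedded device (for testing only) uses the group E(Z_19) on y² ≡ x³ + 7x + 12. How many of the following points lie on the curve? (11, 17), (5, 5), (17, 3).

(11, 17): 17² ≡ 4, rhs ≡ 14 → off.
(5, 5): 5² ≡ 6, rhs ≡ 1 → off.
(17, 3): 3² ≡ 9, rhs ≡ 9 → on.

1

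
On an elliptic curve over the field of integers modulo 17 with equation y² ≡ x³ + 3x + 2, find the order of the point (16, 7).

8

2P: tangent at (16, 7): λ = (3·16² + 3)/(2·7) ≡ 6/14. 14⁻¹ ≡ 11 (mod 17), so λ ≡ 6·11 ≡ 15.
  x = λ² - 16 - 16 = 225 - 32 ≡ 6; y = λ·(16 - 6) - 7 ≡ 7. → (6, 7)
3P: (6, 7) + (16, 7). λ = (7 - 7)/(16 - 6) ≡ 0/10 mod 17. 10⁻¹ ≡ 12 (mod 17), so λ ≡ 0.
  x = λ² - 6 - 16 = 0 - 22 ≡ 12; y = λ·(6 - 12) - 7 ≡ 10. → (12, 10)
4P: (12, 10) + (16, 7). λ = (7 - 10)/(16 - 12) ≡ 14/4 mod 17. 4⁻¹ ≡ 13 (mod 17), so λ ≡ 12.
  x = λ² - 12 - 16 = 144 - 28 ≡ 14; y = λ·(12 - 14) - 10 ≡ 0. → (14, 0)
5P: (14, 0) + (16, 7). λ = (7 - 0)/(16 - 14) ≡ 7/2 mod 17. 2⁻¹ ≡ 9 (mod 17), so λ ≡ 12.
  x = λ² - 14 - 16 = 144 - 30 ≡ 12; y = λ·(14 - 12) - 0 ≡ 7. → (12, 7)
6P: (12, 7) + (16, 7). λ = (7 - 7)/(16 - 12) ≡ 0/4 mod 17. 4⁻¹ ≡ 13 (mod 17) since 4·13 = 52 ≡ 1, so λ ≡ 0.
  x = λ² - 12 - 16 = 0 - 28 ≡ 6; y = λ·(12 - 6) - 7 ≡ 10. → (6, 10)
7P: (6, 10) + (16, 7). λ = (7 - 10)/(16 - 6) ≡ 14/10 mod 17. 10⁻¹ ≡ 12 (mod 17), so λ ≡ 15.
  x = λ² - 6 - 16 = 225 - 22 ≡ 16; y = λ·(6 - 16) - 10 ≡ 10. → (16, 10)
8P: (16, 10) + (16, 7): same x and y₁ ≡ -y₂, so the sum is O.
8P = O, so the order is 8.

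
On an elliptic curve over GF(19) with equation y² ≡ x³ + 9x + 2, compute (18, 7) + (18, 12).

O

The two points share x = 18 and their y-coordinates satisfy 7 + 12 ≡ 0 (mod 19), so they are inverses. Their sum is O.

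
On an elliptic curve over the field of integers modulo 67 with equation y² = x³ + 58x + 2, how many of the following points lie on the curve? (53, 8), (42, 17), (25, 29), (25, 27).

(53, 8): 8² ≡ 64, rhs ≡ 64 → on.
(42, 17): 17² ≡ 21, rhs ≡ 12 → off.
(25, 29): 29² ≡ 37, rhs ≡ 59 → off.
(25, 27): 27² ≡ 59, rhs ≡ 59 → on.

2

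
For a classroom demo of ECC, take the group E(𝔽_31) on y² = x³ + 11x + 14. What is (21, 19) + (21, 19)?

tangent at (21, 19): λ = (3·21² + 11)/(2·19) ≡ 1/7. 7⁻¹ ≡ 9 (mod 31), so λ ≡ 1·9 ≡ 9.
  x = λ² - 21 - 21 = 81 - 42 ≡ 8; y = λ·(21 - 8) - 19 ≡ 5. → (8, 5)

(8, 5)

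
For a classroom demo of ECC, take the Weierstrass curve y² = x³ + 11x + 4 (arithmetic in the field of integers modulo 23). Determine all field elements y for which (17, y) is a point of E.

none

x³ + 11x + 4 = 5104 ≡ 21 (mod 23).
21 is a non-residue mod 23; no y exists.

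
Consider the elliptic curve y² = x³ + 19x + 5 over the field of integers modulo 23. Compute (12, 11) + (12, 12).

O

The two points share x = 12 and their y-coordinates satisfy 11 + 12 ≡ 0 (mod 23), so they are inverses. Their sum is O.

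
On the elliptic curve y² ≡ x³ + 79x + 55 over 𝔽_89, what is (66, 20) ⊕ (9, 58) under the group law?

(66, 20) + (9, 58). λ = (58 - 20)/(9 - 66) ≡ 38/32 mod 89. 32⁻¹ ≡ 64 (mod 89) since 32·64 = 2048 ≡ 1, so λ ≡ 29.
  x = λ² - 66 - 9 = 841 - 75 ≡ 54; y = λ·(66 - 54) - 20 ≡ 61. → (54, 61)

(54, 61)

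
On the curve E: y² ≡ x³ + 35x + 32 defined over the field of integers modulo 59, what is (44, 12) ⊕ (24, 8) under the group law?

(17, 17)

(44, 12) + (24, 8). λ = (8 - 12)/(24 - 44) ≡ 55/39 mod 59. 39⁻¹ ≡ 56 (mod 59), so λ ≡ 12.
  x = λ² - 44 - 24 = 144 - 68 ≡ 17; y = λ·(44 - 17) - 12 ≡ 17. → (17, 17)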